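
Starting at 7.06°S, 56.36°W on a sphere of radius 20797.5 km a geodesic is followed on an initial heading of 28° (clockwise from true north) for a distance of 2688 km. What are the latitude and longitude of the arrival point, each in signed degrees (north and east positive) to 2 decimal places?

-0.51°, -52.89°

Angular distance δ = d/R = 2688/20797.5 = 0.12925 rad; initial bearing θ = 0.4887 rad.
sin φ₂ = sin φ₁ cos δ + cos φ₁ sin δ cos θ = (-0.1229)(0.9917) + (0.9924)(0.1289)(0.8829) = -0.0089, so φ₂ = -0.51°.
Δλ = atan2(sin θ sin δ cos φ₁, cos δ − sin φ₁ sin φ₂) = atan2(0.0600, 0.9906) = 3.469°.
λ₂ = -56.360° + 3.469° = -52.89°.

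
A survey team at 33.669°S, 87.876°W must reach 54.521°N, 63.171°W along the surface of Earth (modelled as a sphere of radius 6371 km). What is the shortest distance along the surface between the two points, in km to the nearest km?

10088 km

With latitudes φ₁ = -33.669°, φ₂ = 54.521° and longitude difference Δλ = 24.705°:
cos c = sin φ₁ sin φ₂ + cos φ₁ cos φ₂ cos Δλ = (-0.5544)(0.8143) + (0.8323)(0.5804)(0.9085) = -0.01263,
so c = arccos(-0.01263) = 1.58342 rad.
Distance = R·c = 6371 × 1.5834 ≈ 10088 km.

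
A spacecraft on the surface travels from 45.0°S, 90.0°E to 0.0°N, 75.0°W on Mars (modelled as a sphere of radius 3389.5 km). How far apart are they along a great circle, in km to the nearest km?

7873 km

In radians: φ₁ = -0.7854, φ₂ = 0.0000, Δλ = -165.000° = -2.8798 rad.
Haversine: a = sin²(Δφ/2) + cos φ₁ cos φ₂ sin²(Δλ/2) = 0.1464 + (0.7071)(1.0000)(0.9830) = 0.84151.
Central angle c = 2·arcsin(√a) = 2.32268 rad.
Distance = R·c = 3389.5 × 2.3227 ≈ 7873 km.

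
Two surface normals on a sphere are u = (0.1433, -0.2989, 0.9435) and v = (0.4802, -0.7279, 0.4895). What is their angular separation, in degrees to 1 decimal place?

u·v = 0.7482; |u| = 1.0000, |v| = 1.0000.
cos θ = (u·v)/(|u||v|) = 0.7482, so θ = 41.6°.

41.6°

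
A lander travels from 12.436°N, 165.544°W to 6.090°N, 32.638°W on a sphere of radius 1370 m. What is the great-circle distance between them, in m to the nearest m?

3100 m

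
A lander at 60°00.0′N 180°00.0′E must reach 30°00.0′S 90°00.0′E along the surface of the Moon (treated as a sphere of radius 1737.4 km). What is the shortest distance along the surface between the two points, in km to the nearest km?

Let φ₁ = 1.0472 rad, φ₂ = -0.5236 rad, and Δλ = -1.5708 rad.
cos c = sin φ₁ sin φ₂ + cos φ₁ cos φ₂ cos Δλ = (0.8660)(-0.5000) + (0.5000)(0.8660)(0.0000) = -0.43301,
so c = arccos(-0.43301) = 2.01863 rad.
Distance = R·c = 1737.4 × 2.0186 ≈ 3507 km.

3507 km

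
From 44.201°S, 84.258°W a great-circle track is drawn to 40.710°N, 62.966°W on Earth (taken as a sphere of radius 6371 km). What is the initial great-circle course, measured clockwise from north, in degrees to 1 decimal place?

16.0°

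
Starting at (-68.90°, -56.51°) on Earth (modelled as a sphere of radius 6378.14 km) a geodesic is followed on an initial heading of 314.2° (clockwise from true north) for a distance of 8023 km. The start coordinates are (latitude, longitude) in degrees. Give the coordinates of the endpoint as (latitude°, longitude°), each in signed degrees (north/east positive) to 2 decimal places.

Angular distance δ = d/R = 8023/6378.14 = 1.25789 rad; initial bearing θ = 5.4838 rad.
sin φ₂ = sin φ₁ cos δ + cos φ₁ sin δ cos θ = (-0.9330)(0.3078) + (0.3600)(0.9514)(0.6972) = -0.0484, so φ₂ = -2.77°.
Δλ = atan2(sin θ sin δ cos φ₁, cos δ − sin φ₁ sin φ₂) = atan2(-0.2456, 0.2627) = -43.071°.
λ₂ = -56.510° − 43.071° = -99.58°.

-2.77°, -99.58°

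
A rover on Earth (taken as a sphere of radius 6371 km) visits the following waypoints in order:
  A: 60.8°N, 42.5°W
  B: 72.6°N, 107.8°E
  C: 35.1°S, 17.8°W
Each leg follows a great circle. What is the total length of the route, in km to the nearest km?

Leg A→B: central angle 0.7866 rad, distance 5011.5 km.
Leg B→C: central angle 2.3338 rad, distance 14868.8 km.
Total: 5011.5 + 14868.8 ≈ 19880 km.

19880 km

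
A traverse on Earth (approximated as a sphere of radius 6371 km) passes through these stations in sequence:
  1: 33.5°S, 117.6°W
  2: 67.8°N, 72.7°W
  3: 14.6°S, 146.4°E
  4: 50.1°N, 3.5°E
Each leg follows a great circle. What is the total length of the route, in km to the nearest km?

40183 km

Leg 1→2: central angle 1.8628 rad, distance 11867.7 km.
Leg 2→3: central angle 2.1143 rad, distance 13470.2 km.
Leg 3→4: central angle 2.3302 rad, distance 14845.5 km.
Total: 11867.7 + 13470.2 + 14845.5 ≈ 40183 km.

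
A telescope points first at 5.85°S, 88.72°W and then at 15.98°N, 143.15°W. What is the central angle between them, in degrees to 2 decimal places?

With latitudes φ₁ = -5.850°, φ₂ = 15.980° and longitude difference Δλ = -54.430°:
cos c = sin φ₁ sin φ₂ + cos φ₁ cos φ₂ cos Δλ = (-0.1019)(0.2753) + (0.9948)(0.9614)(0.5817) = 0.52825,
so c = arccos(0.52825) = 1.01426 rad.
So the angular separation is 58.11°.

58.11°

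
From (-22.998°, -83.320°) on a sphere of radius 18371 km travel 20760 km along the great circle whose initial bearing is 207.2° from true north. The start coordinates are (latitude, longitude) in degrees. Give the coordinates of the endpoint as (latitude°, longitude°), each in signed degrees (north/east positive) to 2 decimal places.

-65.12°, -162.58°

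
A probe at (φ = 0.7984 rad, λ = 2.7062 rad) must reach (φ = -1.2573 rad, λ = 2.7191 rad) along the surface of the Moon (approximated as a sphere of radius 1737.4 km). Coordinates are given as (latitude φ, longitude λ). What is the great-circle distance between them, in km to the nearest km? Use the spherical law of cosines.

3572 km

Let φ₁ = 0.7984 rad, φ₂ = -1.2573 rad, and Δλ = 0.0129 rad.
cos c = sin φ₁ sin φ₂ + cos φ₁ cos φ₂ cos Δλ = (0.7162)(-0.9513) + (0.6979)(0.3084)(0.9999) = -0.46614,
so c = arccos(-0.46614) = 2.05572 rad.
Distance = R·c = 1737.4 × 2.0557 ≈ 3572 km.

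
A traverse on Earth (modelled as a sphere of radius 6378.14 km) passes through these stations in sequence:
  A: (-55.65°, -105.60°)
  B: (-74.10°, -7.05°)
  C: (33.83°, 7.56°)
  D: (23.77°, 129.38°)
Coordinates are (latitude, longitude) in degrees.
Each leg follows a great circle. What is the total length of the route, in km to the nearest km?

27617 km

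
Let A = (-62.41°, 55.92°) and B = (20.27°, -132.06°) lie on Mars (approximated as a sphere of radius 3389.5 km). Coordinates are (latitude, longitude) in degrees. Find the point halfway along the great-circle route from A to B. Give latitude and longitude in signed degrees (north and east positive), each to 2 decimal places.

Central angle δ = 2.3999 rad. Interpolating on the sphere with fraction f = 0.5:
P = [sin((1−f)δ)·A + sin(fδ)·B] / sin δ = 1.3796·A + 1.3796·B in Cartesian coordinates,
giving P = (-0.5089, -0.4316, -0.7448), i.e. latitude -48.14°, longitude -139.70°.

-48.14°, -139.70°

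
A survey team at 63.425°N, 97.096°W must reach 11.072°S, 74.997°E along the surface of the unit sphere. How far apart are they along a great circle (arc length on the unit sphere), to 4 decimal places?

Let φ₁ = 1.1070 rad, φ₂ = -0.1932 rad, and Δλ = 3.0036 rad.
cos c = sin φ₁ sin φ₂ + cos φ₁ cos φ₂ cos Δλ = (0.8943)(-0.1920) + (0.4474)(0.9814)(-0.9905) = -0.60662,
so c = arccos(-0.60662) = 2.22260 rad.
On the unit sphere the arc length equals the central angle: 2.2226.

2.2226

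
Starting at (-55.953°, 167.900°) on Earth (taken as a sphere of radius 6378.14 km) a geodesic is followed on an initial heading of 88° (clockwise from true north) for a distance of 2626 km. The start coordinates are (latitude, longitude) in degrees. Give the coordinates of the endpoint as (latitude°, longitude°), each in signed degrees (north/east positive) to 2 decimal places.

-48.72°, -154.78°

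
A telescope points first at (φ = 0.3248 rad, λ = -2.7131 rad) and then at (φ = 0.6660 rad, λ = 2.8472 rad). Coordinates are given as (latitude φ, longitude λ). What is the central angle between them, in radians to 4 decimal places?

With latitudes φ₁ = 18.610°, φ₂ = 38.159° and longitude difference Δλ = -41.418°:
cos c = sin φ₁ sin φ₂ + cos φ₁ cos φ₂ cos Δλ = (0.3191)(0.6178) + (0.9477)(0.7863)(0.7499) = 0.75598,
so c = arccos(0.75598) = 0.71364 rad.
So the angular separation is 0.7136 rad.

0.7136 rad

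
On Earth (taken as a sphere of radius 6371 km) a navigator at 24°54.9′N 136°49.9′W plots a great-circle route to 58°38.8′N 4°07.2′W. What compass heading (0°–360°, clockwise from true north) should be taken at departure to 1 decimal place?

22.5°

With φ₁ = 0.4348, φ₂ = 1.0236, Δλ = 2.3163 rad, the forward-azimuth formula gives
θ = atan2( sin Δλ cos φ₂ , cos φ₁ sin φ₂ − sin φ₁ cos φ₂ cos Δλ ) = atan2(0.3823, 0.9232) = 22.50°.
So the initial bearing is 22.5°.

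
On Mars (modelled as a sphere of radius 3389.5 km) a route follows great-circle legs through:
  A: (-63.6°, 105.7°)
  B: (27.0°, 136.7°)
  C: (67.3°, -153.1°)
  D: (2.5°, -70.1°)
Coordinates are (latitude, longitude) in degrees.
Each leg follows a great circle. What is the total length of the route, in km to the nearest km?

13989 km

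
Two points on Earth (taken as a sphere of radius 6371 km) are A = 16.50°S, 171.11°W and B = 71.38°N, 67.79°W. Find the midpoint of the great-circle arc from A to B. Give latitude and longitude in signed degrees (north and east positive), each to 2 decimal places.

35.27°, -151.77°

Central angle δ = 1.9174 rad. Interpolating on the sphere with fraction f = 0.5:
P = [sin((1−f)δ)·A + sin(fδ)·B] / sin δ = 0.8702·A + 0.8702·B in Cartesian coordinates,
giving P = (-0.7193, -0.3862, 0.5775), i.e. latitude 35.27°, longitude -151.77°.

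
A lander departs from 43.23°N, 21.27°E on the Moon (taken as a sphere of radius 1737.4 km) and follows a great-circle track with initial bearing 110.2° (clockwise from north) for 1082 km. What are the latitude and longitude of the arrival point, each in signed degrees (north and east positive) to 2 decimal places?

24.18°, 58.14°

Angular distance δ = d/R = 1082/1737.4 = 0.62277 rad; initial bearing θ = 1.9234 rad.
sin φ₂ = sin φ₁ cos δ + cos φ₁ sin δ cos θ = (0.6849)(0.8123) + (0.7286)(0.5833)(-0.3453) = 0.4096, so φ₂ = 24.18°.
Δλ = atan2(sin θ sin δ cos φ₁, cos δ − sin φ₁ sin φ₂) = atan2(0.3988, 0.5317) = 36.874°.
λ₂ = 21.270° + 36.874° = 58.14°.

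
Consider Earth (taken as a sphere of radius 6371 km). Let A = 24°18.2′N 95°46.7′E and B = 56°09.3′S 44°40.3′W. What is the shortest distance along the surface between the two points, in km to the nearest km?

15251 km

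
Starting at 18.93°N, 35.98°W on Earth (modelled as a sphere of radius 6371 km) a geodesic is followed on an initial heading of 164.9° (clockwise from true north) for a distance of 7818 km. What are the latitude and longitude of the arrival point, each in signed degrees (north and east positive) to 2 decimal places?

Angular distance δ = d/R = 7818/6371 = 1.22712 rad; initial bearing θ = 2.8780 rad.
sin φ₂ = sin φ₁ cos δ + cos φ₁ sin δ cos θ = (0.3244)(0.3369) + (0.9459)(0.9415)(-0.9655) = -0.7505, so φ₂ = -48.64°.
Δλ = atan2(sin θ sin δ cos φ₁, cos δ − sin φ₁ sin φ₂) = atan2(0.2320, 0.5804) = 21.787°.
λ₂ = -35.980° + 21.787° = -14.19°.

-48.64°, -14.19°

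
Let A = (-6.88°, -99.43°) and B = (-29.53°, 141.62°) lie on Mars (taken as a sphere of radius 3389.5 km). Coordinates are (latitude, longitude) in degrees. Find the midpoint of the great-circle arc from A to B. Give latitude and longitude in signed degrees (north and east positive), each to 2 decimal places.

Central angle δ = 1.9381 rad. Interpolating on the sphere with fraction f = 0.5:
P = [sin((1−f)δ)·A + sin(fδ)·B] / sin δ = 0.8833·A + 0.8833·B in Cartesian coordinates,
giving P = (-0.7461, -0.3879, -0.5411), i.e. latitude -32.76°, longitude -152.53°.

-32.76°, -152.53°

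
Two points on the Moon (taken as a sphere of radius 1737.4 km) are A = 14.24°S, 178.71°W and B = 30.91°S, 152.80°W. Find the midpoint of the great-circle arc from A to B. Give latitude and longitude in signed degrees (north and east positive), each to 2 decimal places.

-23.10°, -166.56°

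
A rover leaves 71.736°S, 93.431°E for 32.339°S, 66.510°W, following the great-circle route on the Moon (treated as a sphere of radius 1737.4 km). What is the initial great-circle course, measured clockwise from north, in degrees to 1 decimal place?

With φ₁ = -1.2520, φ₂ = -0.5644, Δλ = -2.7915 rad, the forward-azimuth formula gives
θ = atan2( sin Δλ cos φ₂ , cos φ₁ sin φ₂ − sin φ₁ cos φ₂ cos Δλ ) = atan2(-0.2898, -0.9213) = -162.54°.
Adding 360° brings this into [0°, 360°): 197.5°.

197.5°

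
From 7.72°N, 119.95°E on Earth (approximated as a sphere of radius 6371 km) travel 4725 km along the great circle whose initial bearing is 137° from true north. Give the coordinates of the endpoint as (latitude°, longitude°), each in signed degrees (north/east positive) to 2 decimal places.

Angular distance δ = d/R = 4725/6371 = 0.74164 rad; initial bearing θ = 2.3911 rad.
sin φ₂ = sin φ₁ cos δ + cos φ₁ sin δ cos θ = (0.1343)(0.7374) + (0.9909)(0.6755)(-0.7314) = -0.3905, so φ₂ = -22.99°.
Δλ = atan2(sin θ sin δ cos φ₁, cos δ − sin φ₁ sin φ₂) = atan2(0.4565, 0.7898) = 30.028°.
λ₂ = 119.950° + 30.028° = 149.98°.

-22.99°, 149.98°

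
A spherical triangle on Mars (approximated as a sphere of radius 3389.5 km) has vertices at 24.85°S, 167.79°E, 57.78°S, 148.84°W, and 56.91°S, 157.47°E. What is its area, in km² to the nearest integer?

Side lengths (central angles): a = 0.4925, b = 0.5745, c = 0.7852 rad; semiperimeter s = 0.9261.
By l'Huilier's theorem, tan(E/4) = √[tan(s/2) tan((s−a)/2) tan((s−b)/2) tan((s−c)/2)], giving spherical excess E = 0.1484 rad.
Area = E·R² = 0.1484 × (3389.5)² ≈ 1705203 km².

1705203 km²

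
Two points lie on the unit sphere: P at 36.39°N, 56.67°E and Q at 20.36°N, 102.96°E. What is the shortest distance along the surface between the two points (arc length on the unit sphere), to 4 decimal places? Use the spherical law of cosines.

0.7555

With latitudes φ₁ = 36.390°, φ₂ = 20.360° and longitude difference Δλ = 46.290°:
cos c = sin φ₁ sin φ₂ + cos φ₁ cos φ₂ cos Δλ = (0.5933)(0.3479) + (0.8050)(0.9375)(0.6910) = 0.72792,
so c = arccos(0.72792) = 0.75551 rad.
On the unit sphere the arc length equals the central angle: 0.7555.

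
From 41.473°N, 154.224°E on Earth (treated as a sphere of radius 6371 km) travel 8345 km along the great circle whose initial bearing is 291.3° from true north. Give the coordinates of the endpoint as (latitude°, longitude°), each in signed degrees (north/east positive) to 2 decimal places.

25.71°, 61.74°

Angular distance δ = d/R = 8345/6371 = 1.30984 rad; initial bearing θ = 5.0841 rad.
sin φ₂ = sin φ₁ cos δ + cos φ₁ sin δ cos θ = (0.6623)(0.2580) + (0.7493)(0.9661)(0.3633) = 0.4338, so φ₂ = 25.71°.
Δλ = atan2(sin θ sin δ cos φ₁, cos δ − sin φ₁ sin φ₂) = atan2(-0.6745, -0.0293) = -92.488°.
λ₂ = 154.224° − 92.488° = 61.74°.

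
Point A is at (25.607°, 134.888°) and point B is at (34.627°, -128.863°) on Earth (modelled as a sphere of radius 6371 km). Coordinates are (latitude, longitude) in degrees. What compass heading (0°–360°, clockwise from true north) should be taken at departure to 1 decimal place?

Δλ = 96.249° = 1.6799 rad.
y = sin Δλ · cos φ₂ = (0.9941)(0.8229) = 0.8180
x = cos φ₁ sin φ₂ − sin φ₁ cos φ₂ cos Δλ = (0.9018)(0.5682) − (0.4322)(0.8229)(-0.1088) = 0.5511
θ = atan2(y, x) = 56.03°, so the bearing is 56.0°.

56.0°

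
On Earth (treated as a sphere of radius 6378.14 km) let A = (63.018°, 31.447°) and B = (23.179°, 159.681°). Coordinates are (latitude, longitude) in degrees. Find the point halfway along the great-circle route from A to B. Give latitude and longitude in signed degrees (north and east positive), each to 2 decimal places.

The central angle between A and B is δ = 1.4780 rad.
With f = 0.5, the slerp weights are sin((1−f)δ)/sin δ = 0.6765 and sin(fδ)/sin δ = 0.6765.
Weighted sum of the unit vectors: (0.6765)·(0.3871,0.2367,0.8911) + (0.6765)·(-0.8621,0.3192,0.3936) = (-0.3213, 0.3761, 0.8691).
Converting back: φ = atan2(z, √(x²+y²)) = 60.35°, λ = atan2(y, x) = 130.51°.

60.35°, 130.51°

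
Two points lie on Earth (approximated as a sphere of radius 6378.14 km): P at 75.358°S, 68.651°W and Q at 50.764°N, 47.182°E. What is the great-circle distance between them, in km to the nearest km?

With latitudes φ₁ = -75.358°, φ₂ = 50.764° and longitude difference Δλ = 115.833°:
Haversine: a = sin²(Δφ/2) + cos φ₁ cos φ₂ sin²(Δλ/2) = 0.7948 + (0.2528)(0.6325)(0.7179) = 0.90953.
Central angle c = 2·arcsin(√a) = 2.53057 rad.
Distance = R·c = 6378.14 × 2.5306 ≈ 16140 km.

16140 km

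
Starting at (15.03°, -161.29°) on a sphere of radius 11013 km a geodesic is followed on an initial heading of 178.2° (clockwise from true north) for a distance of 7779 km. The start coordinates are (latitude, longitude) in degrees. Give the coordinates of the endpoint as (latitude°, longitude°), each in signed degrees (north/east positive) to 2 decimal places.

-25.42°, -160.00°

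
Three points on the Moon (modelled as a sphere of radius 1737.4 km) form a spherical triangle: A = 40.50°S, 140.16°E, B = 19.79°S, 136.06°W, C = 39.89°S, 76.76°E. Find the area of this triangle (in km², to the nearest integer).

Side lengths (central angles): a = 1.9710, b = 0.8261, c = 1.2688 rad; semiperimeter s = 2.0330.
By l'Huilier's theorem, tan(E/4) = √[tan(s/2) tan((s−a)/2) tan((s−b)/2) tan((s−c)/2)], giving spherical excess E = 0.4688 rad.
Area = E·R² = 0.4688 × (1737.4)² ≈ 1415244 km².

1415244 km²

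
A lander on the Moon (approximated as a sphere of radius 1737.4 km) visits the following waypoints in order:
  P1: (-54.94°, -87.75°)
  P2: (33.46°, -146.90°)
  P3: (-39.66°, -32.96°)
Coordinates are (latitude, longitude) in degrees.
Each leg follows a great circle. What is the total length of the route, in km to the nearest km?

6963 km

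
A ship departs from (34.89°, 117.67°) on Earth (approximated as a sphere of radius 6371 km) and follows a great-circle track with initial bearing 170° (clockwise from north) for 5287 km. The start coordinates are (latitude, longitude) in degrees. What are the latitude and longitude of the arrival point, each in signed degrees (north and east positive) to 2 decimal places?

-12.12°, 125.20°

Angular distance δ = d/R = 5287/6371 = 0.82985 rad; initial bearing θ = 2.9671 rad.
sin φ₂ = sin φ₁ cos δ + cos φ₁ sin δ cos θ = (0.5720)(0.6750) + (0.8203)(0.7378)(-0.9848) = -0.2099, so φ₂ = -12.12°.
Δλ = atan2(sin θ sin δ cos φ₁, cos δ − sin φ₁ sin φ₂) = atan2(0.1051, 0.7951) = 7.530°.
λ₂ = 117.670° + 7.530° = 125.20°.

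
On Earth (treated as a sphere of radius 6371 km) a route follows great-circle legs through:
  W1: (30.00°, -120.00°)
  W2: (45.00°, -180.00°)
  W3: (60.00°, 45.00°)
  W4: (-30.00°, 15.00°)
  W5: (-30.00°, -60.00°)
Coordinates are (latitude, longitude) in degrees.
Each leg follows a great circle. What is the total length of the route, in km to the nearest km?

Leg W1→W2: central angle 0.8503 rad, distance 5417.4 km.
Leg W2→W3: central angle 1.2000 rad, distance 7645.1 km.
Leg W3→W4: central angle 1.6288 rad, distance 10377.3 km.
Leg W4→W5: central angle 1.1106 rad, distance 7075.7 km.
Total: 5417.4 + 7645.1 + 10377.3 + 7075.7 ≈ 30516 km.

30516 km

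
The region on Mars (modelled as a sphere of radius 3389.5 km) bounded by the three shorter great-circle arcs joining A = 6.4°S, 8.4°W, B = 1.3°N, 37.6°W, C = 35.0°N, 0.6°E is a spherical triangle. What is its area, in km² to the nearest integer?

Side lengths (central angles): a = 0.8545, b = 0.7376, c = 0.5262 rad; semiperimeter s = 1.0591.
By l'Huilier's theorem, tan(E/4) = √[tan(s/2) tan((s−a)/2) tan((s−b)/2) tan((s−c)/2)], giving spherical excess E = 0.2061 rad.
Area = E·R² = 0.2061 × (3389.5)² ≈ 2368301 km².

2368301 km²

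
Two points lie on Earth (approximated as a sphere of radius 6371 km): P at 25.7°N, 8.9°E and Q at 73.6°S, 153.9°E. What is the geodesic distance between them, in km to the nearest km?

With latitudes φ₁ = 25.700°, φ₂ = -73.600° and longitude difference Δλ = 145.000°:
Haversine: a = sin²(Δφ/2) + cos φ₁ cos φ₂ sin²(Δλ/2) = 0.5808 + (0.9011)(0.2823)(0.9096) = 0.81221.
Central angle c = 2·arcsin(√a) = 2.24518 rad.
Distance = R·c = 6371 × 2.2452 ≈ 14304 km.

14304 km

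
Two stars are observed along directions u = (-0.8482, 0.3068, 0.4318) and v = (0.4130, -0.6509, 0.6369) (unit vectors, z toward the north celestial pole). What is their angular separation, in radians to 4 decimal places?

u·v = -0.2750; |u| = 1.0000, |v| = 0.9999.
cos θ = (u·v)/(|u||v|) = -0.2750, so θ = 1.8494 rad.

1.8494 rad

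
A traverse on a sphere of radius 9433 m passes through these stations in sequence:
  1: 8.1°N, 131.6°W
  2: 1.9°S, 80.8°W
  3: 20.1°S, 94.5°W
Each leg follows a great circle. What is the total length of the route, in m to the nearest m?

12220 m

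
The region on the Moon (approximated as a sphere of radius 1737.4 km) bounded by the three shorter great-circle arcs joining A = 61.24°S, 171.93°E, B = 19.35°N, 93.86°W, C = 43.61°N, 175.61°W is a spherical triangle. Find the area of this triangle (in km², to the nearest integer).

5269068 km²

Side lengths (central angles): a = 1.2381, b = 1.8385, c = 1.9005 rad; semiperimeter s = 2.4886.
By l'Huilier's theorem, tan(E/4) = √[tan(s/2) tan((s−a)/2) tan((s−b)/2) tan((s−c)/2)], giving spherical excess E = 1.7456 rad.
Area = E·R² = 1.7456 × (1737.4)² ≈ 5269068 km².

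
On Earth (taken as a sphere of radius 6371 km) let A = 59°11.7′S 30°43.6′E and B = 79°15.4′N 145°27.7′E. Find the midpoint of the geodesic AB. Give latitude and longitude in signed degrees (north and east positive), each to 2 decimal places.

Central angle δ = 2.6547 rad. Interpolating on the sphere with fraction f = 0.5:
P = [sin((1−f)δ)·A + sin(fδ)·B] / sin δ = 2.0744·A + 2.0744·B in Cartesian coordinates,
giving P = (0.5947, 0.7620, 0.2563), i.e. latitude 14.85°, longitude 52.03°.

14.85°, 52.03°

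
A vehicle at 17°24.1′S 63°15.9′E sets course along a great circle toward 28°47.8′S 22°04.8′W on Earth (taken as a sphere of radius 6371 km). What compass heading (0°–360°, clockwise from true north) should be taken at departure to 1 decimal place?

With φ₁ = -0.3037, φ₂ = -0.5026, Δλ = -1.4896 rad, the forward-azimuth formula gives
θ = atan2( sin Δλ cos φ₂ , cos φ₁ sin φ₂ − sin φ₁ cos φ₂ cos Δλ ) = atan2(-0.8734, -0.4384) = -116.65°.
Adding 360° brings this into [0°, 360°): 243.3°.

243.3°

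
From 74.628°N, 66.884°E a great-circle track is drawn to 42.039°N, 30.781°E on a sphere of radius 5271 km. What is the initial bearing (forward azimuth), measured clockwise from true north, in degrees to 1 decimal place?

With φ₁ = 1.3025, φ₂ = 0.7337, Δλ = -0.6301 rad, the forward-azimuth formula gives
θ = atan2( sin Δλ cos φ₂ , cos φ₁ sin φ₂ − sin φ₁ cos φ₂ cos Δλ ) = atan2(-0.4376, -0.4011) = -132.51°.
Adding 360° brings this into [0°, 360°): 227.5°.

227.5°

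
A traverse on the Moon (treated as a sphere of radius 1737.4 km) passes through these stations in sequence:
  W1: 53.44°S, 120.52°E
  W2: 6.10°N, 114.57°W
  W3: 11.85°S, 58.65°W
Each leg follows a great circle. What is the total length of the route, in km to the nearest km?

Leg W1→W2: central angle 2.0090 rad, distance 3490.4 km.
Leg W2→W3: central angle 1.0199 rad, distance 1771.9 km.
Total: 3490.4 + 1771.9 ≈ 5262 km.

5262 km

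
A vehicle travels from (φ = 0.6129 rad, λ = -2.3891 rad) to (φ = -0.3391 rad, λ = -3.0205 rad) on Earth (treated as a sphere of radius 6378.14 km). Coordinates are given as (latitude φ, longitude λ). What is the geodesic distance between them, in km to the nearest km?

7174 km

Let φ₁ = 0.6129 rad, φ₂ = -0.3391 rad, and Δλ = -0.6314 rad.
cos c = sin φ₁ sin φ₂ + cos φ₁ cos φ₂ cos Δλ = (0.5752)(-0.3326) + (0.8180)(0.9431)(0.8072) = 0.43133,
so c = arccos(0.43133) = 1.12483 rad.
Distance = R·c = 6378.14 × 1.1248 ≈ 7174 km.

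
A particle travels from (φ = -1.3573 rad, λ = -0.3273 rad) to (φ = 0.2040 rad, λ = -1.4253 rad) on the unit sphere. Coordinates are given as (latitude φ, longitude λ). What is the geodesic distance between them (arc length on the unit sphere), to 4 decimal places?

1.6745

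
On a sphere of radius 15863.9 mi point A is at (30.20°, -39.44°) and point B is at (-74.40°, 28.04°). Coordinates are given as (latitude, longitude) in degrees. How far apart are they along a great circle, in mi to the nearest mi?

31369 mi

Let φ₁ = 0.5271 rad, φ₂ = -1.2985 rad, and Δλ = 1.1777 rad.
cos c = sin φ₁ sin φ₂ + cos φ₁ cos φ₂ cos Δλ = (0.5030)(-0.9632) + (0.8643)(0.2689)(0.3830) = -0.39547,
so c = arccos(-0.39547) = 1.97738 rad.
Distance = R·c = 15863.9 × 1.9774 ≈ 31369 mi.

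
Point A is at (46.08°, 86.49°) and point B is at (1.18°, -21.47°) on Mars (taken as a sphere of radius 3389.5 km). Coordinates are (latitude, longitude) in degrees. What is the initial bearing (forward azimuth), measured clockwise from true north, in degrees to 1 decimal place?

284.0°

With φ₁ = 0.8042, φ₂ = 0.0206, Δλ = -1.8843 rad, the forward-azimuth formula gives
θ = atan2( sin Δλ cos φ₂ , cos φ₁ sin φ₂ − sin φ₁ cos φ₂ cos Δλ ) = atan2(-0.9511, 0.2363) = -76.04°.
Adding 360° brings this into [0°, 360°): 284.0°.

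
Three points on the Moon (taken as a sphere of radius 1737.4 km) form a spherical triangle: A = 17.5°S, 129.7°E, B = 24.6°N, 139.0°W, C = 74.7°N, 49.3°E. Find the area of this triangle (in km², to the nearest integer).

Side lengths (central angles): a = 1.4059, b = 1.8215, c = 1.7162 rad; semiperimeter s = 2.4718.
By l'Huilier's theorem, tan(E/4) = √[tan(s/2) tan((s−a)/2) tan((s−b)/2) tan((s−c)/2)], giving spherical excess E = 1.7777 rad.
Area = E·R² = 1.7777 × (1737.4)² ≈ 5366224 km².

5366224 km²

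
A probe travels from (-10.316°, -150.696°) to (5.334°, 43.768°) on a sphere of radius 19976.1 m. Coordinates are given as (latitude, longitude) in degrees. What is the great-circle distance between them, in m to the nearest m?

57469 m

Let φ₁ = -0.1800 rad, φ₂ = 0.0931 rad, and Δλ = -2.8891 rad.
Haversine: a = sin²(Δφ/2) + cos φ₁ cos φ₂ sin²(Δλ/2) = 0.0185 + (0.9838)(0.9957)(0.9842) = 0.98259.
Central angle c = 2·arcsin(√a) = 2.87690 rad.
Distance = R·c = 19976.1 × 2.8769 ≈ 57469 m.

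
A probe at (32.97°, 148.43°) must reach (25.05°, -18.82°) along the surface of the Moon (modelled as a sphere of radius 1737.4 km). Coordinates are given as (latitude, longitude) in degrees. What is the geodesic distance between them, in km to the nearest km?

Let φ₁ = 0.5754 rad, φ₂ = 0.4372 rad, and Δλ = -2.9191 rad.
Haversine: a = sin²(Δφ/2) + cos φ₁ cos φ₂ sin²(Δλ/2) = 0.0048 + (0.8390)(0.9059)(0.9877) = 0.75544.
Central angle c = 2·arcsin(√a) = 2.10701 rad.
Distance = R·c = 1737.4 × 2.1070 ≈ 3661 km.

3661 km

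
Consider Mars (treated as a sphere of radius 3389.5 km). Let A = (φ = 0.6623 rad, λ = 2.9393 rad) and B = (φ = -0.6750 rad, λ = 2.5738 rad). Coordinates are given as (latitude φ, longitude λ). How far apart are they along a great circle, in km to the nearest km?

In radians: φ₁ = 0.6623, φ₂ = -0.6750, Δλ = -20.942° = -0.3655 rad.
cos c = sin φ₁ sin φ₂ + cos φ₁ cos φ₂ cos Δλ = (0.6149)(-0.6249) + (0.7886)(0.7807)(0.9339) = 0.19071,
so c = arccos(0.19071) = 1.37891 rad.
Distance = R·c = 3389.5 × 1.3789 ≈ 4674 km.

4674 km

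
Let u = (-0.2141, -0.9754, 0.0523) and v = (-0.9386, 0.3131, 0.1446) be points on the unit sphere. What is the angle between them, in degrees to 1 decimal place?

u·v = -0.0969; |u| = 1.0000, |v| = 1.0000.
cos θ = (u·v)/(|u||v|) = -0.0969, so θ = 95.6°.

95.6°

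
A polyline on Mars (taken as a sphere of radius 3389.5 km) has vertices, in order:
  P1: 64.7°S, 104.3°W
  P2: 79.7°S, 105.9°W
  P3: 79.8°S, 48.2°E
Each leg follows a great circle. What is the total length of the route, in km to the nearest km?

2069 km

Leg P1→P2: central angle 0.2619 rad, distance 887.8 km.
Leg P2→P3: central angle 0.3486 rad, distance 1181.6 km.
Total: 887.8 + 1181.6 ≈ 2069 km.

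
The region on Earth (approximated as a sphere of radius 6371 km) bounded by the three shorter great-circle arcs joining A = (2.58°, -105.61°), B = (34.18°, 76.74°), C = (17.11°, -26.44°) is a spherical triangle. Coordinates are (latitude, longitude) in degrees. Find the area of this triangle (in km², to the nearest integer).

80155354 km²

Side lengths (central angles): a = 1.5858, b = 1.3769, c = 2.4988 rad; semiperimeter s = 2.7308.
By l'Huilier's theorem, tan(E/4) = √[tan(s/2) tan((s−a)/2) tan((s−b)/2) tan((s−c)/2)], giving spherical excess E = 1.9748 rad.
Area = E·R² = 1.9748 × (6371)² ≈ 80155354 km².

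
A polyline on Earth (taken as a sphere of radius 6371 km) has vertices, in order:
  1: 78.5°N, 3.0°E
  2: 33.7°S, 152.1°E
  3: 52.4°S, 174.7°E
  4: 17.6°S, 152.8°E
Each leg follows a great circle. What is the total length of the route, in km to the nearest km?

21891 km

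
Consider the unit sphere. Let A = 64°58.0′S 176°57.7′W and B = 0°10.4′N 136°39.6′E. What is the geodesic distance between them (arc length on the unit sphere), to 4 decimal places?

With latitudes φ₁ = -64.967°, φ₂ = 0.173° and longitude difference Δλ = -46.378°:
cos c = sin φ₁ sin φ₂ + cos φ₁ cos φ₂ cos Δλ = (-0.9061)(0.0030) + (0.4231)(1.0000)(0.6899) = 0.28918,
so c = arccos(0.28918) = 1.27742 rad.
On the unit sphere the arc length equals the central angle: 1.2774.

1.2774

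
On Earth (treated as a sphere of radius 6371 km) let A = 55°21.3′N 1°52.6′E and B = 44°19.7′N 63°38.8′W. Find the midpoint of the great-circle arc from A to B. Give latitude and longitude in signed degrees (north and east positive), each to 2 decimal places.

54.57°, -35.09°

The central angle between A and B is δ = 0.7327 rad.
With f = 0.5, the slerp weights are sin((1−f)δ)/sin δ = 0.5355 and sin(fδ)/sin δ = 0.5355.
Weighted sum of the unit vectors: (0.5355)·(0.5682,0.0186,0.8227) + (0.5355)·(0.3175,-0.6410,0.6988) = (0.4743, -0.3333, 0.8148).
Converting back: φ = atan2(z, √(x²+y²)) = 54.57°, λ = atan2(y, x) = -35.09°.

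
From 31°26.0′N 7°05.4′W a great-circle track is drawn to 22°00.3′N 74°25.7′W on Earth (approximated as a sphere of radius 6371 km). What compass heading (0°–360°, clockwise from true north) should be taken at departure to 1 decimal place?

With φ₁ = 0.5486, φ₂ = 0.3841, Δλ = -1.1753 rad, the forward-azimuth formula gives
θ = atan2( sin Δλ cos φ₂ , cos φ₁ sin φ₂ − sin φ₁ cos φ₂ cos Δλ ) = atan2(-0.8556, 0.1334) = -81.14°.
Adding 360° brings this into [0°, 360°): 278.9°.

278.9°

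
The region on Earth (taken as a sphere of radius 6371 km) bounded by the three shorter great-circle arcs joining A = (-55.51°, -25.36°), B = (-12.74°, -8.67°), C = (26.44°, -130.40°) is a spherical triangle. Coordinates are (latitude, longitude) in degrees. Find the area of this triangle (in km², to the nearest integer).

58493895 km²

Side lengths (central angles): a = 2.1622, b = 2.0927, c = 0.7801 rad; semiperimeter s = 2.5175.
By l'Huilier's theorem, tan(E/4) = √[tan(s/2) tan((s−a)/2) tan((s−b)/2) tan((s−c)/2)], giving spherical excess E = 1.4411 rad.
Area = E·R² = 1.4411 × (6371)² ≈ 58493895 km².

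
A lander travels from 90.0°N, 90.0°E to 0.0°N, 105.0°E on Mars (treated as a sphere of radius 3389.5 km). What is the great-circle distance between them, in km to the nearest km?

5324 km

In radians: φ₁ = 1.5708, φ₂ = 0.0000, Δλ = 15.000° = 0.2618 rad.
Haversine: a = sin²(Δφ/2) + cos φ₁ cos φ₂ sin²(Δλ/2) = 0.5000 + (0.0000)(1.0000)(0.0170) = 0.50000.
Central angle c = 2·arcsin(√a) = 1.57080 rad.
Distance = R·c = 3389.5 × 1.5708 ≈ 5324 km.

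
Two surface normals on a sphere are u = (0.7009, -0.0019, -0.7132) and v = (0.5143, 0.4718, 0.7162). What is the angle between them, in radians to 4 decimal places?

u·v = -0.1512; |u| = 1.0000, |v| = 1.0000.
cos θ = (u·v)/(|u||v|) = -0.1512, so θ = 1.7226 rad.

1.7226 rad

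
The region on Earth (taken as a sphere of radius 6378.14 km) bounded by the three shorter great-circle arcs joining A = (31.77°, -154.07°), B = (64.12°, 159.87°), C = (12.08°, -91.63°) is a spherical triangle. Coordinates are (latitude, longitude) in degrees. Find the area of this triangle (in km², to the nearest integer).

17773494 km²

Side lengths (central angles): a = 1.5179, b = 1.0532, c = 0.7507 rad; semiperimeter s = 1.6609.
By l'Huilier's theorem, tan(E/4) = √[tan(s/2) tan((s−a)/2) tan((s−b)/2) tan((s−c)/2)], giving spherical excess E = 0.4369 rad.
Area = E·R² = 0.4369 × (6378.14)² ≈ 17773494 km².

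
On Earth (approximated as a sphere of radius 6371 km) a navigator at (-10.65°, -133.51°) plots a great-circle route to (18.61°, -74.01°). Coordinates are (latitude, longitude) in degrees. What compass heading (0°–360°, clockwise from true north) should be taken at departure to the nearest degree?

With φ₁ = -0.1859, φ₂ = 0.3248, Δλ = 1.0385 rad, the forward-azimuth formula gives
θ = atan2( sin Δλ cos φ₂ , cos φ₁ sin φ₂ − sin φ₁ cos φ₂ cos Δλ ) = atan2(0.8166, 0.4025) = 63.76°.
So the initial bearing is 64°.

64°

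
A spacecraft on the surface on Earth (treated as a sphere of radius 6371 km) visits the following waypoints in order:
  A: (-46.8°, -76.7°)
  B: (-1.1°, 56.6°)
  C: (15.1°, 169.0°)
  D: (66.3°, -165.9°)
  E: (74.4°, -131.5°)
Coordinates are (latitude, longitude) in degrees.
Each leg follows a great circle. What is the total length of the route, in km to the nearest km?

32984 km

Leg A→B: central angle 2.0436 rad, distance 13019.8 km.
Leg B→C: central angle 1.9529 rad, distance 12441.7 km.
Leg C→D: central angle 0.9398 rad, distance 5987.4 km.
Leg D→E: central angle 0.2409 rad, distance 1534.9 km.
Total: 13019.8 + 12441.7 + 5987.4 + 1534.9 ≈ 32984 km.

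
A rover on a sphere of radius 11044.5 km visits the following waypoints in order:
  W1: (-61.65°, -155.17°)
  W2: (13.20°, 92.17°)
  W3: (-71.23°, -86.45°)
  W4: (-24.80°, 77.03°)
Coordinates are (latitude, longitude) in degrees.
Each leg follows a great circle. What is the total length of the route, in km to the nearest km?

Leg W1→W2: central angle 1.9596 rad, distance 21642.7 km.
Leg W2→W3: central angle 2.1287 rad, distance 23510.1 km.
Leg W3→W4: central angle 1.4534 rad, distance 16052.3 km.
Total: 21642.7 + 23510.1 + 16052.3 ≈ 61205 km.

61205 km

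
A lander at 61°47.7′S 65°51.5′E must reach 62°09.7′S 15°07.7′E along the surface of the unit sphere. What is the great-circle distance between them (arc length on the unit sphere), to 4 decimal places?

With latitudes φ₁ = -61.795°, φ₂ = -62.162° and longitude difference Δλ = -50.730°:
cos c = sin φ₁ sin φ₂ + cos φ₁ cos φ₂ cos Δλ = (-0.8813)(-0.8843) + (0.4726)(0.4670)(0.6330) = 0.91897,
so c = arccos(0.91897) = 0.40532 rad.
On the unit sphere the arc length equals the central angle: 0.4053.

0.4053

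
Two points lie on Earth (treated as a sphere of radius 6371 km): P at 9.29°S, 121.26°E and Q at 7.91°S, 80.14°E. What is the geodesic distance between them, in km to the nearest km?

4521 km

In radians: φ₁ = -0.1621, φ₂ = -0.1381, Δλ = -41.120° = -0.7177 rad.
Haversine: a = sin²(Δφ/2) + cos φ₁ cos φ₂ sin²(Δλ/2) = 0.0001 + (0.9869)(0.9905)(0.1233) = 0.12070.
Central angle c = 2·arcsin(√a) = 0.70964 rad.
Distance = R·c = 6371 × 0.7096 ≈ 4521 km.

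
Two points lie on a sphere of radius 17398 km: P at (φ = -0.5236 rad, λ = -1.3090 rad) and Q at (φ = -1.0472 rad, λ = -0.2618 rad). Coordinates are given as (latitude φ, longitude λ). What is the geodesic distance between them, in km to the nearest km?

15029 km

With latitudes φ₁ = -30.000°, φ₂ = -60.000° and longitude difference Δλ = 60.000°:
cos c = sin φ₁ sin φ₂ + cos φ₁ cos φ₂ cos Δλ = (-0.5000)(-0.8660) + (0.8660)(0.5000)(0.5000) = 0.64952,
so c = arccos(0.64952) = 0.86385 rad.
Distance = R·c = 17398 × 0.8638 ≈ 15029 km.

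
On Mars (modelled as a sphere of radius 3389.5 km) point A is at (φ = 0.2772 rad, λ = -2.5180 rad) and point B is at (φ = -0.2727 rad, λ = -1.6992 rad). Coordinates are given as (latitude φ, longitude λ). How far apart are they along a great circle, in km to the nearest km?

3313 km

With latitudes φ₁ = 15.882°, φ₂ = -15.625° and longitude difference Δλ = 46.914°:
cos c = sin φ₁ sin φ₂ + cos φ₁ cos φ₂ cos Δλ = (0.2737)(-0.2693) + (0.9618)(0.9630)(0.6831) = 0.55904,
so c = arccos(0.55904) = 0.97757 rad.
Distance = R·c = 3389.5 × 0.9776 ≈ 3313 km.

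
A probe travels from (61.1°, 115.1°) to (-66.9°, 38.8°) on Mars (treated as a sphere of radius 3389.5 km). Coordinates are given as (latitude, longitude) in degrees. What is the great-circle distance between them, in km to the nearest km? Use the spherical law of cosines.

In radians: φ₁ = 1.0664, φ₂ = -1.1676, Δλ = -76.300° = -1.3317 rad.
cos c = sin φ₁ sin φ₂ + cos φ₁ cos φ₂ cos Δλ = (0.8755)(-0.9198) + (0.4833)(0.3923)(0.2368) = -0.76036,
so c = arccos(-0.76036) = 2.43467 rad.
Distance = R·c = 3389.5 × 2.4347 ≈ 8252 km.

8252 km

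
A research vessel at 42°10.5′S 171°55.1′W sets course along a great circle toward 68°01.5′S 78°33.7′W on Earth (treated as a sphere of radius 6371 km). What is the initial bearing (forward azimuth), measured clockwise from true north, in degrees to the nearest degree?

152°

With φ₁ = -0.7361, φ₂ = -1.1873, Δλ = 1.6294 rad, the forward-azimuth formula gives
θ = atan2( sin Δλ cos φ₂ , cos φ₁ sin φ₂ − sin φ₁ cos φ₂ cos Δλ ) = atan2(0.3736, -0.7020) = 151.98°.
So the initial bearing is 152°.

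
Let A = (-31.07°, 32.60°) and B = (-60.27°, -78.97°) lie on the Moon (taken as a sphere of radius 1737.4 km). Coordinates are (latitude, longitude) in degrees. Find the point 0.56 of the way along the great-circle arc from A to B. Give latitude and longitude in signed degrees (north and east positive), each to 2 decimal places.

The central angle between A and B is δ = 1.2745 rad.
With f = 0.56, the slerp weights are sin((1−f)δ)/sin δ = 0.5561 and sin(fδ)/sin δ = 0.6845.
Weighted sum of the unit vectors: (0.5561)·(0.7216,0.4615,-0.5161) + (0.6845)·(0.0949,-0.4868,-0.8684) = (0.4662, -0.0766, -0.8814).
Converting back: φ = atan2(z, √(x²+y²)) = -61.81°, λ = atan2(y, x) = -9.33°.

-61.81°, -9.33°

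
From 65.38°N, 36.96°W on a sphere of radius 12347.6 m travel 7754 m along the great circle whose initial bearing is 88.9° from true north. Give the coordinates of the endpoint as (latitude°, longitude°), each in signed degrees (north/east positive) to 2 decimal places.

Angular distance δ = d/R = 7754/12347.6 = 0.62798 rad; initial bearing θ = 1.5516 rad.
sin φ₂ = sin φ₁ cos δ + cos φ₁ sin δ cos θ = (0.9091)(0.8092) + (0.4166)(0.5875)(0.0192) = 0.7404, so φ₂ = 47.76°.
Δλ = atan2(sin θ sin δ cos φ₁, cos δ − sin φ₁ sin φ₂) = atan2(0.2447, 0.1362) = 60.906°.
λ₂ = -36.960° + 60.906° = 23.95°.

47.76°, 23.95°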